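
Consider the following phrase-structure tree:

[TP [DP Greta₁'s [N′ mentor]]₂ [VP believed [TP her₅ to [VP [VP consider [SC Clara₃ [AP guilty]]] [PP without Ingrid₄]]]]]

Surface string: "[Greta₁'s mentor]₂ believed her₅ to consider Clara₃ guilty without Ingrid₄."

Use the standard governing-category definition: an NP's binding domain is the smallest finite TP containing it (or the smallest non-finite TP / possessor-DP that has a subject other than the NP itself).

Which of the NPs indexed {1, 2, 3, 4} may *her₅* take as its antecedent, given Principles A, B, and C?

{1}

*her* is a pronoun, so Principle B applies: it must be free in its binding domain.
Binding domain of *her₅*: the matrix TP, whose subject is [Greta₁'s mentor]₂.
*Greta₁* and the pronoun do not c-command one another → neither Principle B nor Principle C is at stake; coindexation permitted.
*[Greta₁'s mentor]₂* c-commands the pronoun within its binding domain → coindexation would violate Principle B.
*Clara₃*: the pronoun c-commands this R-expression → coindexation would violate Principle C on *Clara₃*.
*Ingrid₄*: the pronoun c-commands this R-expression → coindexation would violate Principle C on *Ingrid₄*.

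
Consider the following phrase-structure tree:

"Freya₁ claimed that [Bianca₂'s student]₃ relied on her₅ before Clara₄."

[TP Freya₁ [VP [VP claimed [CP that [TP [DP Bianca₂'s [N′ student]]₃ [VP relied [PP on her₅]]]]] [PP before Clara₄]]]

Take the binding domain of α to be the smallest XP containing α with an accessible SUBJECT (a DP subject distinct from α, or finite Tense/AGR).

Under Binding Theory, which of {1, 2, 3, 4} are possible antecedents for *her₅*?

{1, 2, 4}

*her* is a pronoun, so Principle B applies: it must be free in its binding domain.
Binding domain of *her₅*: the embedded TP, whose subject is [Bianca₂'s student]₃.
*Freya₁* c-commands the pronoun but from outside its binding domain, and is not c-commanded by it → coindexation permitted.
*Bianca₂* and the pronoun do not c-command one another → neither Principle B nor Principle C is at stake; coindexation permitted.
*[Bianca₂'s student]₃* c-commands the pronoun within its binding domain → coindexation would violate Principle B.
*Clara₄* and the pronoun do not c-command one another → neither Principle B nor Principle C is at stake; coindexation permitted.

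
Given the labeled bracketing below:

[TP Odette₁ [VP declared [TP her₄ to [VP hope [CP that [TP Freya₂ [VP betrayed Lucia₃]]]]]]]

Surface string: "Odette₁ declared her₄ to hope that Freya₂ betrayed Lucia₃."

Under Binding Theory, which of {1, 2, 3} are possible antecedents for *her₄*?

*her* is a pronoun, so Principle B applies: it must be free in its binding domain.
Binding domain of *her₄*: the matrix TP, whose subject is Odette₁.
*Odette₁* c-commands the pronoun within its binding domain → coindexation would violate Principle B.
*Freya₂*: the pronoun c-commands this R-expression → coindexation would violate Principle C on *Freya₂*.
*Lucia₃*: the pronoun c-commands this R-expression → coindexation would violate Principle C on *Lucia₃*.

none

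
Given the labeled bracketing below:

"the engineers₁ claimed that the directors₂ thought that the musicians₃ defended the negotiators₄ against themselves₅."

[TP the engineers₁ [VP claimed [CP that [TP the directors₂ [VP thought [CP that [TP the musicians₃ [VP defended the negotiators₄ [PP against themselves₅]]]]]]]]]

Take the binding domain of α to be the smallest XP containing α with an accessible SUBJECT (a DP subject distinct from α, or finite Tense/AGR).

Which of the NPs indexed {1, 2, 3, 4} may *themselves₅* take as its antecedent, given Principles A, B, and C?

{3, 4}

*themselves* is an anaphor, so Principle A applies: it must be bound in its binding domain.
Binding domain of *themselves₅*: the embedded TP, whose subject is the musicians₃.
*the engineers₁* c-commands the anaphor but is outside its binding domain → cannot satisfy Principle A.
*the directors₂* c-commands the anaphor but is outside its binding domain → cannot satisfy Principle A.
*the musicians₃* c-commands the anaphor within its binding domain → licit binder.
*the negotiators₄* c-commands the anaphor within its binding domain → licit binder.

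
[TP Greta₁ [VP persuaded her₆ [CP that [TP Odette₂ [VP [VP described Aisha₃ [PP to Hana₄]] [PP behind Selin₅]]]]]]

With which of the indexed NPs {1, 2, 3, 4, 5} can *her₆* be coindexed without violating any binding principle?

*her* is a pronoun, so Principle B applies: it must be free in its binding domain.
Binding domain of *her₆*: the matrix TP, whose subject is Greta₁.
*Greta₁* c-commands the pronoun within its binding domain → coindexation would violate Principle B.
*Odette₂*: the pronoun c-commands this R-expression → coindexation would violate Principle C on *Odette₂*.
*Aisha₃*: the pronoun c-commands this R-expression → coindexation would violate Principle C on *Aisha₃*.
*Hana₄*: the pronoun c-commands this R-expression → coindexation would violate Principle C on *Hana₄*.
*Selin₅*: the pronoun c-commands this R-expression → coindexation would violate Principle C on *Selin₅*.

none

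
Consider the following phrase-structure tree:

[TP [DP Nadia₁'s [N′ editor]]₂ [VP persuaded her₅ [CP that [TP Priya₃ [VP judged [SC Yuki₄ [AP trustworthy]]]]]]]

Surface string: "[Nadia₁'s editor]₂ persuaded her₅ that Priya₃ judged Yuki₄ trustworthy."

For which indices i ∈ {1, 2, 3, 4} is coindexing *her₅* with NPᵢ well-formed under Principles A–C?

*her* is a pronoun, so Principle B applies: it must be free in its binding domain.
Binding domain of *her₅*: the matrix TP, whose subject is [Nadia₁'s editor]₂.
*Nadia₁* and the pronoun do not c-command one another → neither Principle B nor Principle C is at stake; coindexation permitted.
*[Nadia₁'s editor]₂* c-commands the pronoun within its binding domain → coindexation would violate Principle B.
*Priya₃*: the pronoun c-commands this R-expression → coindexation would violate Principle C on *Priya₃*.
*Yuki₄*: the pronoun c-commands this R-expression → coindexation would violate Principle C on *Yuki₄*.

{1}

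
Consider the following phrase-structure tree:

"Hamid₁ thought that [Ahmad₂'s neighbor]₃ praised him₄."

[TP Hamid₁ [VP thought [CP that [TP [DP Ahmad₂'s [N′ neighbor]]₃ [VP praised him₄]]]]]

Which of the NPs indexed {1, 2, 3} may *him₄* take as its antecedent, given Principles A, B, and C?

*him* is a pronoun, so Principle B applies: it must be free in its binding domain.
Binding domain of *him₄*: the embedded TP, whose subject is [Ahmad₂'s neighbor]₃.
*Hamid₁* c-commands the pronoun but from outside its binding domain, and is not c-commanded by it → coindexation permitted.
*Ahmad₂* and the pronoun do not c-command one another → neither Principle B nor Principle C is at stake; coindexation permitted.
*[Ahmad₂'s neighbor]₃* c-commands the pronoun within its binding domain → coindexation would violate Principle B.

{1, 2}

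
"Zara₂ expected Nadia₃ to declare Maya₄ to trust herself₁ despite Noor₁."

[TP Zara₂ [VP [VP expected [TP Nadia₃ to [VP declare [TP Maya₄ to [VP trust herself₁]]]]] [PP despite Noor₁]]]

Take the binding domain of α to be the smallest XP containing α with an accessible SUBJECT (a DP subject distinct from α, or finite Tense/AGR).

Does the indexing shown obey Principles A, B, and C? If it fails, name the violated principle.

Principle A

The two coindexed NPs are *Noor₁* and *herself₁*.
*herself₁* is an anaphor. Principle A requires it to be bound within its binding domain — the embedded TP, whose subject is Maya₄.
Within that domain it is c-commanded by *Maya₄*, which does not share its index.
*Noor₁* does not c-command the anaphor at all.
The anaphor is unbound in its domain → Principle A violation.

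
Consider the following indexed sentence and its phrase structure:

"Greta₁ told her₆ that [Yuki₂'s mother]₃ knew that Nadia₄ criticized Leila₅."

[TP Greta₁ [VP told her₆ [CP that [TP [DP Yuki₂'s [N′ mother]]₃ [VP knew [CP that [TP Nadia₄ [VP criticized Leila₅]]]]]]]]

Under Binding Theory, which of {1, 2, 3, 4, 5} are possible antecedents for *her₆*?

*her* is a pronoun, so Principle B applies: it must be free in its binding domain.
Binding domain of *her₆*: the matrix TP, whose subject is Greta₁.
*Greta₁* c-commands the pronoun within its binding domain → coindexation would violate Principle B.
*Yuki₂*: the pronoun c-commands this R-expression → coindexation would violate Principle C on *Yuki₂*.
*[Yuki₂'s mother]₃*: the pronoun c-commands this R-expression → coindexation would violate Principle C on *[Yuki₂'s mother]₃*.
*Nadia₄*: the pronoun c-commands this R-expression → coindexation would violate Principle C on *Nadia₄*.
*Leila₅*: the pronoun c-commands this R-expression → coindexation would violate Principle C on *Leila₅*.

none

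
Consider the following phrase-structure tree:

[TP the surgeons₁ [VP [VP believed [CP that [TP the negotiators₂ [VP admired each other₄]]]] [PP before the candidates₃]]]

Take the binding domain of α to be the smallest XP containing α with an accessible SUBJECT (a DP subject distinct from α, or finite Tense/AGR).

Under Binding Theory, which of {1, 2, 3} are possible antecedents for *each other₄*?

*each other* is an anaphor, so Principle A applies: it must be bound in its binding domain.
Binding domain of *each other₄*: the embedded TP, whose subject is the negotiators₂.
*the surgeons₁* c-commands the anaphor but is outside its binding domain → cannot satisfy Principle A.
*the negotiators₂* c-commands the anaphor within its binding domain → licit binder.
*the candidates₃* does not c-command the anaphor → cannot bind it.

{2}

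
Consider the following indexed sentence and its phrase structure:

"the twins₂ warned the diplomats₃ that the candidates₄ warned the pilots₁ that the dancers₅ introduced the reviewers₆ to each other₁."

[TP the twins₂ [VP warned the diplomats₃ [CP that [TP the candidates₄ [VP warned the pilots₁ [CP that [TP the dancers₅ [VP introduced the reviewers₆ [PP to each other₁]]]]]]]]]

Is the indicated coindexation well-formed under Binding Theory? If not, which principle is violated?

The two coindexed NPs are *the pilots₁* and *each other₁*.
*each other₁* is an anaphor. Principle A requires it to be bound within its binding domain — the embedded TP, whose subject is the dancers₅.
Within that domain it is c-commanded by *the dancers₅*, *the reviewers₆*, none of which share its index.
*the pilots₁* does c-command the anaphor, but from outside its binding domain.
The anaphor is unbound in its domain → Principle A violation.

Principle A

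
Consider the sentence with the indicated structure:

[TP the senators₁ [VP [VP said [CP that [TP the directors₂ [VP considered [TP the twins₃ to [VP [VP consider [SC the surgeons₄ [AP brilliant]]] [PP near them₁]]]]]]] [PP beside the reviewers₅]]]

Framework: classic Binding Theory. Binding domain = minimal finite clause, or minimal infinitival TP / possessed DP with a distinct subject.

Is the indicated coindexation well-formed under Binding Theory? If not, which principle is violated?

grammatical

The two coindexed NPs are *the senators₁* and *them₁*.
*them₁* is a pronoun; its binding domain is the embedded TP, whose subject is the twins₃. Within that domain it is c-commanded only by *the twins₃*, which carries a different index — the pronoun is free locally, so Principle B holds.
*the senators₁* is an R-expression; *them₁* does not c-command it, and no other NP shares its index, so Principle C is satisfied.
All principles are respected.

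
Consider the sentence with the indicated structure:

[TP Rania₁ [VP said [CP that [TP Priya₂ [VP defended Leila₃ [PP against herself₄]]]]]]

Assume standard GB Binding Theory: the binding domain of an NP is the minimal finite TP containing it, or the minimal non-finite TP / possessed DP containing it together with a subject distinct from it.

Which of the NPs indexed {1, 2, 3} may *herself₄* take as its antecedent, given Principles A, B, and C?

{2, 3}

*herself* is an anaphor, so Principle A applies: it must be bound in its binding domain.
Binding domain of *herself₄*: the embedded TP, whose subject is Priya₂.
*Rania₁* c-commands the anaphor but is outside its binding domain → cannot satisfy Principle A.
*Priya₂* c-commands the anaphor within its binding domain → licit binder.
*Leila₃* c-commands the anaphor within its binding domain → licit binder.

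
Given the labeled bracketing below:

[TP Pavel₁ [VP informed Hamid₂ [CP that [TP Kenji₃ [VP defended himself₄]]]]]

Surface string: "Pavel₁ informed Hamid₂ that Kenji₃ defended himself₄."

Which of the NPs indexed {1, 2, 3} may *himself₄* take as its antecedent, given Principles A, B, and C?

*himself* is an anaphor, so Principle A applies: it must be bound in its binding domain.
Binding domain of *himself₄*: the embedded TP, whose subject is Kenji₃.
*Pavel₁* c-commands the anaphor but is outside its binding domain → cannot satisfy Principle A.
*Hamid₂* c-commands the anaphor but is outside its binding domain → cannot satisfy Principle A.
*Kenji₃* c-commands the anaphor within its binding domain → licit binder.

{3}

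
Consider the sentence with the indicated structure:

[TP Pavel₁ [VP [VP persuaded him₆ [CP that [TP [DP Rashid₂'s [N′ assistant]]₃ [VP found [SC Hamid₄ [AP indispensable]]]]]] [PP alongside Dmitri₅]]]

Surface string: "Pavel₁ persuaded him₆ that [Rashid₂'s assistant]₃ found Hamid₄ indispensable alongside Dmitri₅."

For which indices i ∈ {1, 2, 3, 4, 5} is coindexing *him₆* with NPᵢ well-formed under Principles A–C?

*him* is a pronoun, so Principle B applies: it must be free in its binding domain.
Binding domain of *him₆*: the matrix TP, whose subject is Pavel₁.
*Pavel₁* c-commands the pronoun within its binding domain → coindexation would violate Principle B.
*Rashid₂*: the pronoun c-commands this R-expression → coindexation would violate Principle C on *Rashid₂*.
*[Rashid₂'s assistant]₃*: the pronoun c-commands this R-expression → coindexation would violate Principle C on *[Rashid₂'s assistant]₃*.
*Hamid₄*: the pronoun c-commands this R-expression → coindexation would violate Principle C on *Hamid₄*.
*Dmitri₅* and the pronoun do not c-command one another → neither Principle B nor Principle C is at stake; coindexation permitted.

{5}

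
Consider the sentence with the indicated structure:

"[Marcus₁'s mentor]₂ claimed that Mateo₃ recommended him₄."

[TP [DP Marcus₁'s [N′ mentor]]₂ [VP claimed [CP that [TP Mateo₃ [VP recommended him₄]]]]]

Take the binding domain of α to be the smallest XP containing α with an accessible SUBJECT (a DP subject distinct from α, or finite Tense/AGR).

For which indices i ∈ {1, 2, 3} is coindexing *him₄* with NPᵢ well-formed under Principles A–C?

*him* is a pronoun, so Principle B applies: it must be free in its binding domain.
Binding domain of *him₄*: the embedded TP, whose subject is Mateo₃.
*Marcus₁* and the pronoun do not c-command one another → neither Principle B nor Principle C is at stake; coindexation permitted.
*[Marcus₁'s mentor]₂* c-commands the pronoun but from outside its binding domain, and is not c-commanded by it → coindexation permitted.
*Mateo₃* c-commands the pronoun within its binding domain → coindexation would violate Principle B.

{1, 2}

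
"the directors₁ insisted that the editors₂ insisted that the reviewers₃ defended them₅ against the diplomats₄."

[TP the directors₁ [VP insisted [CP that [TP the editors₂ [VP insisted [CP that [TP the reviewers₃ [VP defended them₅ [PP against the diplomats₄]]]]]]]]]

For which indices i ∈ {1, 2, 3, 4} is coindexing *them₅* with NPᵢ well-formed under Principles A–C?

{1, 2}

*them* is a pronoun, so Principle B applies: it must be free in its binding domain.
Binding domain of *them₅*: the embedded TP, whose subject is the reviewers₃.
*the directors₁* c-commands the pronoun but from outside its binding domain, and is not c-commanded by it → coindexation permitted.
*the editors₂* c-commands the pronoun but from outside its binding domain, and is not c-commanded by it → coindexation permitted.
*the reviewers₃* c-commands the pronoun within its binding domain → coindexation would violate Principle B.
*the diplomats₄*: the pronoun c-commands this R-expression → coindexation would violate Principle C on *the diplomats₄*.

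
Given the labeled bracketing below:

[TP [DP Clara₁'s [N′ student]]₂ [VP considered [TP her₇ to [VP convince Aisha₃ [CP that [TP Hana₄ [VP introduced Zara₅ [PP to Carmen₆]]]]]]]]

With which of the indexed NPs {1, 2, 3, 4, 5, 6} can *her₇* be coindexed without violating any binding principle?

{1}

*her* is a pronoun, so Principle B applies: it must be free in its binding domain.
Binding domain of *her₇*: the matrix TP, whose subject is [Clara₁'s student]₂.
*Clara₁* and the pronoun do not c-command one another → neither Principle B nor Principle C is at stake; coindexation permitted.
*[Clara₁'s student]₂* c-commands the pronoun within its binding domain → coindexation would violate Principle B.
*Aisha₃*: the pronoun c-commands this R-expression → coindexation would violate Principle C on *Aisha₃*.
*Hana₄*: the pronoun c-commands this R-expression → coindexation would violate Principle C on *Hana₄*.
*Zara₅*: the pronoun c-commands this R-expression → coindexation would violate Principle C on *Zara₅*.
*Carmen₆*: the pronoun c-commands this R-expression → coindexation would violate Principle C on *Carmen₆*.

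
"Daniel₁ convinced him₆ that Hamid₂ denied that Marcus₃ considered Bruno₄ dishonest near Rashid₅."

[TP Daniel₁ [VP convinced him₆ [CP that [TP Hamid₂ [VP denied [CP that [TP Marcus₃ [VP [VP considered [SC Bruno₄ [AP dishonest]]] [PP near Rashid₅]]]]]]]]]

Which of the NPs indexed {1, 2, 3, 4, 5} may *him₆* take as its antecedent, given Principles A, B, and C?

*him* is a pronoun, so Principle B applies: it must be free in its binding domain.
Binding domain of *him₆*: the matrix TP, whose subject is Daniel₁.
*Daniel₁* c-commands the pronoun within its binding domain → coindexation would violate Principle B.
*Hamid₂*: the pronoun c-commands this R-expression → coindexation would violate Principle C on *Hamid₂*.
*Marcus₃*: the pronoun c-commands this R-expression → coindexation would violate Principle C on *Marcus₃*.
*Bruno₄*: the pronoun c-commands this R-expression → coindexation would violate Principle C on *Bruno₄*.
*Rashid₅*: the pronoun c-commands this R-expression → coindexation would violate Principle C on *Rashid₅*.

none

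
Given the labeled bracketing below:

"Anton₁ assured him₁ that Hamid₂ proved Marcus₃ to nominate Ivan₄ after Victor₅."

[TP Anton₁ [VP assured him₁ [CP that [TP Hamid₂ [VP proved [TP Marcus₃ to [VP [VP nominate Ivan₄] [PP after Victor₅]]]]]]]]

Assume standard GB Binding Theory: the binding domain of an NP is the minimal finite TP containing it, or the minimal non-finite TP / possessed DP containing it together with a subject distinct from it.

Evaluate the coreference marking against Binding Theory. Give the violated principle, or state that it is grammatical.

The two coindexed NPs are *Anton₁* and *him₁*.
*him₁* is a pronoun. Its binding domain is the matrix TP, whose subject is Anton₁.
*Anton₁* c-commands it within that domain and carries the same index.
The pronoun is locally bound → Principle B violation.

Principle B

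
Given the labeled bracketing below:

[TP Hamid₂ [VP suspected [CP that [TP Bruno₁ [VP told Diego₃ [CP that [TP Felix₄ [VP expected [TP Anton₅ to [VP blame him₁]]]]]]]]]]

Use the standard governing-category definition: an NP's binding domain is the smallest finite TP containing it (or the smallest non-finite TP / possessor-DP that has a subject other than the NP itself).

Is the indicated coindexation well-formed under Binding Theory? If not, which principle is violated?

grammatical

The two coindexed NPs are *Bruno₁* and *him₁*.
*him₁* is a pronoun; its binding domain is the embedded TP, whose subject is Anton₅. Within that domain it is c-commanded only by *Anton₅*, which carries a different index — the pronoun is free locally, so Principle B holds.
*Bruno₁* is an R-expression; *him₁* does not c-command it, and no other NP shares its index, so Principle C is satisfied.
All principles are respected.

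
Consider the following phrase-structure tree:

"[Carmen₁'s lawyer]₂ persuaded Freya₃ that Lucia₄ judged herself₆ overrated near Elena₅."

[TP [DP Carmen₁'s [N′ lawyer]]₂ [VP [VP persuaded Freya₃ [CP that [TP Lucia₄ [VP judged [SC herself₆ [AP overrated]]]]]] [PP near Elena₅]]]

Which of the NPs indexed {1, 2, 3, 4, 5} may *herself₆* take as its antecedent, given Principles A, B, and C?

*herself* is an anaphor, so Principle A applies: it must be bound in its binding domain.
Binding domain of *herself₆*: the embedded TP, whose subject is Lucia₄.
*Carmen₁* does not c-command the anaphor → cannot bind it.
*[Carmen₁'s lawyer]₂* c-commands the anaphor but is outside its binding domain → cannot satisfy Principle A.
*Freya₃* c-commands the anaphor but is outside its binding domain → cannot satisfy Principle A.
*Lucia₄* c-commands the anaphor within its binding domain → licit binder.
*Elena₅* does not c-command the anaphor → cannot bind it.

{4}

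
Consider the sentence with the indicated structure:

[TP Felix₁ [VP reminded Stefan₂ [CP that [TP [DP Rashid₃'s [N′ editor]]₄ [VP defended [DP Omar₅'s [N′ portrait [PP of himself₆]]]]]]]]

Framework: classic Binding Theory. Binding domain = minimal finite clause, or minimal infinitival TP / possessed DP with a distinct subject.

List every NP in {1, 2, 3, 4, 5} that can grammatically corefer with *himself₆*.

*himself* is an anaphor, so Principle A applies: it must be bound in its binding domain.
Binding domain of *himself₆*: the possessed DP, whose subject is Omar₅.
*Felix₁* c-commands the anaphor but is outside its binding domain → cannot satisfy Principle A.
*Stefan₂* c-commands the anaphor but is outside its binding domain → cannot satisfy Principle A.
*Rashid₃* does not c-command the anaphor → cannot bind it.
*[Rashid₃'s editor]₄* c-commands the anaphor but is outside its binding domain → cannot satisfy Principle A.
*Omar₅* c-commands the anaphor within its binding domain → licit binder.

{5}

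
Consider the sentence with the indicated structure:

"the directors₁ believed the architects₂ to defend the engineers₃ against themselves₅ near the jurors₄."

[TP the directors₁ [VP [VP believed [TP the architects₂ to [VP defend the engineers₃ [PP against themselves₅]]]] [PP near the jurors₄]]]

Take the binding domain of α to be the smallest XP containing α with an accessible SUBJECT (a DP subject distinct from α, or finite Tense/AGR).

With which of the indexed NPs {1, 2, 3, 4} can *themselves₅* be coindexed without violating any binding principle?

*themselves* is an anaphor, so Principle A applies: it must be bound in its binding domain.
Binding domain of *themselves₅*: the embedded TP, whose subject is the architects₂.
*the directors₁* c-commands the anaphor but is outside its binding domain → cannot satisfy Principle A.
*the architects₂* c-commands the anaphor within its binding domain → licit binder.
*the engineers₃* c-commands the anaphor within its binding domain → licit binder.
*the jurors₄* does not c-command the anaphor → cannot bind it.

{2, 3}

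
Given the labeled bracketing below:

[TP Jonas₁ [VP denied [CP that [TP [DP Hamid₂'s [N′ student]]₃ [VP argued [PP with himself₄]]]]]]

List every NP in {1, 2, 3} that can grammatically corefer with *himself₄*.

{3}

*himself* is an anaphor, so Principle A applies: it must be bound in its binding domain.
Binding domain of *himself₄*: the embedded TP, whose subject is [Hamid₂'s student]₃.
*Jonas₁* c-commands the anaphor but is outside its binding domain → cannot satisfy Principle A.
*Hamid₂* does not c-command the anaphor → cannot bind it.
*[Hamid₂'s student]₃* c-commands the anaphor within its binding domain → licit binder.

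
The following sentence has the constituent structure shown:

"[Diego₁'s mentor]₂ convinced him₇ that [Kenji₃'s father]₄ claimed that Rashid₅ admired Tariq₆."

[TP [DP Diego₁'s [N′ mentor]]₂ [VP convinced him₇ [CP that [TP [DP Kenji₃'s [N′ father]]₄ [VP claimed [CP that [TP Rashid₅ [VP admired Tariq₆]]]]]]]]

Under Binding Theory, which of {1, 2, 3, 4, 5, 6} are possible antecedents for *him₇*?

*him* is a pronoun, so Principle B applies: it must be free in its binding domain.
Binding domain of *him₇*: the matrix TP, whose subject is [Diego₁'s mentor]₂.
*Diego₁* and the pronoun do not c-command one another → neither Principle B nor Principle C is at stake; coindexation permitted.
*[Diego₁'s mentor]₂* c-commands the pronoun within its binding domain → coindexation would violate Principle B.
*Kenji₃*: the pronoun c-commands this R-expression → coindexation would violate Principle C on *Kenji₃*.
*[Kenji₃'s father]₄*: the pronoun c-commands this R-expression → coindexation would violate Principle C on *[Kenji₃'s father]₄*.
*Rashid₅*: the pronoun c-commands this R-expression → coindexation would violate Principle C on *Rashid₅*.
*Tariq₆*: the pronoun c-commands this R-expression → coindexation would violate Principle C on *Tariq₆*.

{1}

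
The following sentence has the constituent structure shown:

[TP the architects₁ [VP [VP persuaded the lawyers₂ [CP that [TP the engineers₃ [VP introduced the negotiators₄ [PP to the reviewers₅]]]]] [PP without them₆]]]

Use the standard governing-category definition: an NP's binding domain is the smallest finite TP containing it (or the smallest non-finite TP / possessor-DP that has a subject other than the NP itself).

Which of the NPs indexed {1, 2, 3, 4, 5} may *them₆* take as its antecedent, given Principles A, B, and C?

*them* is a pronoun, so Principle B applies: it must be free in its binding domain.
Binding domain of *them₆*: the matrix TP, whose subject is the architects₁.
*the architects₁* c-commands the pronoun within its binding domain → coindexation would violate Principle B.
*the lawyers₂* and the pronoun do not c-command one another → neither Principle B nor Principle C is at stake; coindexation permitted.
*the engineers₃* and the pronoun do not c-command one another → neither Principle B nor Principle C is at stake; coindexation permitted.
*the negotiators₄* and the pronoun do not c-command one another → neither Principle B nor Principle C is at stake; coindexation permitted.
*the reviewers₅* and the pronoun do not c-command one another → neither Principle B nor Principle C is at stake; coindexation permitted.

{2, 3, 4, 5}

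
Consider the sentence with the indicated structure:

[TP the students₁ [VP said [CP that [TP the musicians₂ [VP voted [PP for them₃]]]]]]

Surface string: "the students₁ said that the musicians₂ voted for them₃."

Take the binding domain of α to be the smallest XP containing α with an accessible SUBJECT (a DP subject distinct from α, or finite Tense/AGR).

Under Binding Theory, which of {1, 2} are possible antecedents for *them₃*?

{1}

*them* is a pronoun, so Principle B applies: it must be free in its binding domain.
Binding domain of *them₃*: the embedded TP, whose subject is the musicians₂.
*the students₁* c-commands the pronoun but from outside its binding domain, and is not c-commanded by it → coindexation permitted.
*the musicians₂* c-commands the pronoun within its binding domain → coindexation would violate Principle B.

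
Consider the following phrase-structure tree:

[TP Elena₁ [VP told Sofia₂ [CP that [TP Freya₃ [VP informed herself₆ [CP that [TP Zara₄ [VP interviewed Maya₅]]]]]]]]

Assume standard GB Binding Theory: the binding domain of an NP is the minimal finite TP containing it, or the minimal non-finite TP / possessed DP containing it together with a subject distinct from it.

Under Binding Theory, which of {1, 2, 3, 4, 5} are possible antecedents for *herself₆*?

{3}

*herself* is an anaphor, so Principle A applies: it must be bound in its binding domain.
Binding domain of *herself₆*: the embedded TP, whose subject is Freya₃.
*Elena₁* c-commands the anaphor but is outside its binding domain → cannot satisfy Principle A.
*Sofia₂* c-commands the anaphor but is outside its binding domain → cannot satisfy Principle A.
*Freya₃* c-commands the anaphor within its binding domain → licit binder.
*Zara₄* does not c-command the anaphor → cannot bind it.
*Maya₅* does not c-command the anaphor → cannot bind it.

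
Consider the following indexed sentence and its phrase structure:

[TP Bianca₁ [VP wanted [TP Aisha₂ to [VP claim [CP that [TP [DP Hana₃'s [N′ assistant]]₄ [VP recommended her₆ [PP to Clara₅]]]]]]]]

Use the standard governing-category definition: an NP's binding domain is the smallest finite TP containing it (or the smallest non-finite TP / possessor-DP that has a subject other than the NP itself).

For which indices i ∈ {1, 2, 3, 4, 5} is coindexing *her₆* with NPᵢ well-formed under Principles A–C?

{1, 2, 3}

*her* is a pronoun, so Principle B applies: it must be free in its binding domain.
Binding domain of *her₆*: the embedded TP, whose subject is [Hana₃'s assistant]₄.
*Bianca₁* c-commands the pronoun but from outside its binding domain, and is not c-commanded by it → coindexation permitted.
*Aisha₂* c-commands the pronoun but from outside its binding domain, and is not c-commanded by it → coindexation permitted.
*Hana₃* and the pronoun do not c-command one another → neither Principle B nor Principle C is at stake; coindexation permitted.
*[Hana₃'s assistant]₄* c-commands the pronoun within its binding domain → coindexation would violate Principle B.
*Clara₅*: the pronoun c-commands this R-expression → coindexation would violate Principle C on *Clara₅*.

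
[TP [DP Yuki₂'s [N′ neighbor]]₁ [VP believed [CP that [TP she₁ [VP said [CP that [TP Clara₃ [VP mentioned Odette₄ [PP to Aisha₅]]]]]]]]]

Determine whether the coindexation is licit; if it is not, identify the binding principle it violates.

The two coindexed NPs are *[Yuki₂'s neighbor]₁* and *she₁*.
*she₁* is a pronoun; nothing c-commands it within its binding domain (the embedded TP.), so Principle B holds trivially.
*[Yuki₂'s neighbor]₁* is an R-expression; *she₁* does not c-command it, and no other NP shares its index, so Principle C is satisfied.
All principles are respected.

grammatical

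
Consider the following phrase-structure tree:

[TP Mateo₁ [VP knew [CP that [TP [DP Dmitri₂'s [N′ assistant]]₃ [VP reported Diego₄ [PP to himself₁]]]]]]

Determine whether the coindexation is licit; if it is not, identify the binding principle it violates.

Principle A

The two coindexed NPs are *Mateo₁* and *himself₁*.
*himself₁* is an anaphor. Principle A requires it to be bound within its binding domain — the embedded TP, whose subject is [Dmitri₂'s assistant]₃.
Within that domain it is c-commanded by *[Dmitri₂'s assistant]₃*, *Diego₄*, none of which share its index.
*Mateo₁* does c-command the anaphor, but from outside its binding domain.
The anaphor is unbound in its domain → Principle A violation.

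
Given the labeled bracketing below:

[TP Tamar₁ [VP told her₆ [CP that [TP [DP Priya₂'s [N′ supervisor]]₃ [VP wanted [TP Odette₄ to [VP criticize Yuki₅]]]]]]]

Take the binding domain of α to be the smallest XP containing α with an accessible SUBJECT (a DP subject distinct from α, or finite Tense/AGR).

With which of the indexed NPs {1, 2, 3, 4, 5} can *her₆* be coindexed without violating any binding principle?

none

*her* is a pronoun, so Principle B applies: it must be free in its binding domain.
Binding domain of *her₆*: the matrix TP, whose subject is Tamar₁.
*Tamar₁* c-commands the pronoun within its binding domain → coindexation would violate Principle B.
*Priya₂*: the pronoun c-commands this R-expression → coindexation would violate Principle C on *Priya₂*.
*[Priya₂'s supervisor]₃*: the pronoun c-commands this R-expression → coindexation would violate Principle C on *[Priya₂'s supervisor]₃*.
*Odette₄*: the pronoun c-commands this R-expression → coindexation would violate Principle C on *Odette₄*.
*Yuki₅*: the pronoun c-commands this R-expression → coindexation would violate Principle C on *Yuki₅*.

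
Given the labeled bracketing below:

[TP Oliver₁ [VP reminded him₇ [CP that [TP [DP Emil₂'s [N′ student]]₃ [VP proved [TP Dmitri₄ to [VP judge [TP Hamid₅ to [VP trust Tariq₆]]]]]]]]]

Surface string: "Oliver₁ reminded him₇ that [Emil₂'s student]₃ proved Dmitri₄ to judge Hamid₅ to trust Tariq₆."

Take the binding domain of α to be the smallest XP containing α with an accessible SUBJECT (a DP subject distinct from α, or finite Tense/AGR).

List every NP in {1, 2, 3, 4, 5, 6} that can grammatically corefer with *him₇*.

none

*him* is a pronoun, so Principle B applies: it must be free in its binding domain.
Binding domain of *him₇*: the matrix TP, whose subject is Oliver₁.
*Oliver₁* c-commands the pronoun within its binding domain → coindexation would violate Principle B.
*Emil₂*: the pronoun c-commands this R-expression → coindexation would violate Principle C on *Emil₂*.
*[Emil₂'s student]₃*: the pronoun c-commands this R-expression → coindexation would violate Principle C on *[Emil₂'s student]₃*.
*Dmitri₄*: the pronoun c-commands this R-expression → coindexation would violate Principle C on *Dmitri₄*.
*Hamid₅*: the pronoun c-commands this R-expression → coindexation would violate Principle C on *Hamid₅*.
*Tariq₆*: the pronoun c-commands this R-expression → coindexation would violate Principle C on *Tariq₆*.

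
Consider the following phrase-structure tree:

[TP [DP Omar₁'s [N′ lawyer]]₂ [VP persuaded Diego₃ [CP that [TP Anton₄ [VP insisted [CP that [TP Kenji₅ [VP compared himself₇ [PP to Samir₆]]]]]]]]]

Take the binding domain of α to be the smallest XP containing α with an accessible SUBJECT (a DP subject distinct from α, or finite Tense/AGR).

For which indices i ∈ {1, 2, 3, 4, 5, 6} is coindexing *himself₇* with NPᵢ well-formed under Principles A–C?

*himself* is an anaphor, so Principle A applies: it must be bound in its binding domain.
Binding domain of *himself₇*: the embedded TP, whose subject is Kenji₅.
*Omar₁* does not c-command the anaphor → cannot bind it.
*[Omar₁'s lawyer]₂* c-commands the anaphor but is outside its binding domain → cannot satisfy Principle A.
*Diego₃* c-commands the anaphor but is outside its binding domain → cannot satisfy Principle A.
*Anton₄* c-commands the anaphor but is outside its binding domain → cannot satisfy Principle A.
*Kenji₅* c-commands the anaphor within its binding domain → licit binder.
*Samir₆* does not c-command the anaphor → cannot bind it.

{5}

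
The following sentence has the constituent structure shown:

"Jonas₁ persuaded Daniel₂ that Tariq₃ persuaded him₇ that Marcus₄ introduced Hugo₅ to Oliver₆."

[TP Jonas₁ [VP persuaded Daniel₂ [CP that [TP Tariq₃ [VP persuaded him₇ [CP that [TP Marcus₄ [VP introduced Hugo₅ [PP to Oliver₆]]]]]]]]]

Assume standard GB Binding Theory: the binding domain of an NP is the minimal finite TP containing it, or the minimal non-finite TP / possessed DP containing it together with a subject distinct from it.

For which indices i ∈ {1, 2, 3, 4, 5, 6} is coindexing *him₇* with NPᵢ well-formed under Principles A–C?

*him* is a pronoun, so Principle B applies: it must be free in its binding domain.
Binding domain of *him₇*: the embedded TP, whose subject is Tariq₃.
*Jonas₁* c-commands the pronoun but from outside its binding domain, and is not c-commanded by it → coindexation permitted.
*Daniel₂* c-commands the pronoun but from outside its binding domain, and is not c-commanded by it → coindexation permitted.
*Tariq₃* c-commands the pronoun within its binding domain → coindexation would violate Principle B.
*Marcus₄*: the pronoun c-commands this R-expression → coindexation would violate Principle C on *Marcus₄*.
*Hugo₅*: the pronoun c-commands this R-expression → coindexation would violate Principle C on *Hugo₅*.
*Oliver₆*: the pronoun c-commands this R-expression → coindexation would violate Principle C on *Oliver₆*.

{1, 2}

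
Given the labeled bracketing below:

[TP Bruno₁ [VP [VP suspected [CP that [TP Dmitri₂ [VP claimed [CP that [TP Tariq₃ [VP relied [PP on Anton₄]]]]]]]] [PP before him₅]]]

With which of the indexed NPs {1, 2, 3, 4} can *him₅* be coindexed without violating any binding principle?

{2, 3, 4}

*him* is a pronoun, so Principle B applies: it must be free in its binding domain.
Binding domain of *him₅*: the matrix TP, whose subject is Bruno₁.
*Bruno₁* c-commands the pronoun within its binding domain → coindexation would violate Principle B.
*Dmitri₂* and the pronoun do not c-command one another → neither Principle B nor Principle C is at stake; coindexation permitted.
*Tariq₃* and the pronoun do not c-command one another → neither Principle B nor Principle C is at stake; coindexation permitted.
*Anton₄* and the pronoun do not c-command one another → neither Principle B nor Principle C is at stake; coindexation permitted.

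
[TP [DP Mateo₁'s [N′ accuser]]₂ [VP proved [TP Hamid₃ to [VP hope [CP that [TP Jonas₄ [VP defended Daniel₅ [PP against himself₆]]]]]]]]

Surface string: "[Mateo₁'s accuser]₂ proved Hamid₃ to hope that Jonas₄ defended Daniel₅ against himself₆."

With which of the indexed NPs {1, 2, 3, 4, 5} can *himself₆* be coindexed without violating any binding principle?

{4, 5}

*himself* is an anaphor, so Principle A applies: it must be bound in its binding domain.
Binding domain of *himself₆*: the embedded TP, whose subject is Jonas₄.
*Mateo₁* does not c-command the anaphor → cannot bind it.
*[Mateo₁'s accuser]₂* c-commands the anaphor but is outside its binding domain → cannot satisfy Principle A.
*Hamid₃* c-commands the anaphor but is outside its binding domain → cannot satisfy Principle A.
*Jonas₄* c-commands the anaphor within its binding domain → licit binder.
*Daniel₅* c-commands the anaphor within its binding domain → licit binder.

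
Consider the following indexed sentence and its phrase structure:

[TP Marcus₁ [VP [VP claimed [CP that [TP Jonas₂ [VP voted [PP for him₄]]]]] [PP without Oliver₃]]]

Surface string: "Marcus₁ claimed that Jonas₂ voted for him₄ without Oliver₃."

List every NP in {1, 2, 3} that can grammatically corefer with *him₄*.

{1, 3}

*him* is a pronoun, so Principle B applies: it must be free in its binding domain.
Binding domain of *him₄*: the embedded TP, whose subject is Jonas₂.
*Marcus₁* c-commands the pronoun but from outside its binding domain, and is not c-commanded by it → coindexation permitted.
*Jonas₂* c-commands the pronoun within its binding domain → coindexation would violate Principle B.
*Oliver₃* and the pronoun do not c-command one another → neither Principle B nor Principle C is at stake; coindexation permitted.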